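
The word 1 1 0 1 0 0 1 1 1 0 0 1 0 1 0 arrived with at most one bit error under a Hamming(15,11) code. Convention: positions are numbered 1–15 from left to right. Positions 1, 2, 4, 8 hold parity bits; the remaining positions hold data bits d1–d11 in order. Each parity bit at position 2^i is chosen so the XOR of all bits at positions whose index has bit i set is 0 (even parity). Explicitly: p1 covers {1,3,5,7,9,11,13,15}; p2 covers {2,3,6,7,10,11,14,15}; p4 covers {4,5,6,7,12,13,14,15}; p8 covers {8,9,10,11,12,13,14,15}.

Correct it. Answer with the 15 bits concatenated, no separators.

s1 (pos 1,3,5,7,9,11,13,15): 1⊕0⊕0⊕1⊕1⊕0⊕0⊕0 = 1
s2 (pos 2,3,6,7,10,11,14,15): 1⊕0⊕0⊕1⊕0⊕0⊕1⊕0 = 1
s4 (pos 4,5,6,7,12,13,14,15): 1⊕0⊕0⊕1⊕1⊕0⊕1⊕0 = 0
s8 (pos 8,9,10,11,12,13,14,15): 1⊕1⊕0⊕0⊕1⊕0⊕1⊕0 = 0
Syndrome s8…s1 = 0011 → error at position 3.
Flip position 3: 110100111001010 → 111100111001010

111100111001010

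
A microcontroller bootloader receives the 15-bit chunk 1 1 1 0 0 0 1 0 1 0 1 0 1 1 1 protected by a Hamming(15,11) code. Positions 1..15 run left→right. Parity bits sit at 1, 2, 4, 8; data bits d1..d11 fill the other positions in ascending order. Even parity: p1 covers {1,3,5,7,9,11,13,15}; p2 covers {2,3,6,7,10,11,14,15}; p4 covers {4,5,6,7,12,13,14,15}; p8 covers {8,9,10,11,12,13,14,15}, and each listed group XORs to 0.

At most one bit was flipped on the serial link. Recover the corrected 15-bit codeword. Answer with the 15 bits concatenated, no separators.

111000100010111

s1 (pos 1,3,5,7,9,11,13,15): 1⊕1⊕0⊕1⊕1⊕1⊕1⊕1 = 1
s2 (pos 2,3,6,7,10,11,14,15): 1⊕1⊕0⊕1⊕0⊕1⊕1⊕1 = 0
s4 (pos 4,5,6,7,12,13,14,15): 0⊕0⊕0⊕1⊕0⊕1⊕1⊕1 = 0
s8 (pos 8,9,10,11,12,13,14,15): 0⊕1⊕0⊕1⊕0⊕1⊕1⊕1 = 1
Syndrome s8…s1 = 1001 → error at position 9.
Flip position 9: 111000101010111 → 111000100010111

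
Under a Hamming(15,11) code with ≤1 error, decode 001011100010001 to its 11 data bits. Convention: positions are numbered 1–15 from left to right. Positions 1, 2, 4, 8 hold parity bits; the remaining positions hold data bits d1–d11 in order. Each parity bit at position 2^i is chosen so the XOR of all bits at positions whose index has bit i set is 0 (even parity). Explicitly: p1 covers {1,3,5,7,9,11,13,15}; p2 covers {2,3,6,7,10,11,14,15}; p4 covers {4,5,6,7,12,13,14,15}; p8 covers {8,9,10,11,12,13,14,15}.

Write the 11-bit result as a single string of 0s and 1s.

s1 (pos 1,3,5,7,9,11,13,15): 0⊕1⊕1⊕1⊕0⊕1⊕0⊕1 = 1
s2 (pos 2,3,6,7,10,11,14,15): 0⊕1⊕1⊕1⊕0⊕1⊕0⊕1 = 1
s4 (pos 4,5,6,7,12,13,14,15): 0⊕1⊕1⊕1⊕0⊕0⊕0⊕1 = 0
s8 (pos 8,9,10,11,12,13,14,15): 0⊕0⊕0⊕1⊕0⊕0⊕0⊕1 = 0
Syndrome s8…s1 = 0011 → error at position 3.
Flip position 3: 001011100010001 → 000011100010001
Read data bits from positions 3,5,6,7,9,10,11,12,13,14,15: 01110010001

01110010001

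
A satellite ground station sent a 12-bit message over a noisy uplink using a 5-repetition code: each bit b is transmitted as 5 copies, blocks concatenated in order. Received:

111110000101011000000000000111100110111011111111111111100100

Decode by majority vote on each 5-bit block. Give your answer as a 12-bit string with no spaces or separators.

101001111110

Block 1 (11111): 5 ones → 1
Block 2 (00001): 1 one → 0
Block 3 (01011): 3 ones → 1
Block 4 (00000): 0 ones → 0
Block 5 (00000): 0 ones → 0
Block 6 (00111): 3 ones → 1
Block 7 (10011): 3 ones → 1
Block 8 (01110): 3 ones → 1
Block 9 (11111): 5 ones → 1
Block 10 (11111): 5 ones → 1
Block 11 (11111): 5 ones → 1
Block 12 (00100): 1 one → 0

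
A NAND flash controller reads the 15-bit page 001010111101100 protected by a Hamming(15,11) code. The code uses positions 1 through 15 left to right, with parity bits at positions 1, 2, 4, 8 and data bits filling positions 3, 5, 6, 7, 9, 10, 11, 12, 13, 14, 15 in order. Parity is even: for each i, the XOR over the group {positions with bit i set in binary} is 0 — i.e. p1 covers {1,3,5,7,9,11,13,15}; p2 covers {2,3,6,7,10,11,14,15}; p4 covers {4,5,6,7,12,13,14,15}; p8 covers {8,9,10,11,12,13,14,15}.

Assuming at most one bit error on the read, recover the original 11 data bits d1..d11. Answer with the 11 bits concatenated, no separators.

s1 (pos 1,3,5,7,9,11,13,15): 0⊕1⊕1⊕1⊕1⊕0⊕1⊕0 = 1
s2 (pos 2,3,6,7,10,11,14,15): 0⊕1⊕0⊕1⊕1⊕0⊕0⊕0 = 1
s4 (pos 4,5,6,7,12,13,14,15): 0⊕1⊕0⊕1⊕1⊕1⊕0⊕0 = 0
s8 (pos 8,9,10,11,12,13,14,15): 1⊕1⊕1⊕0⊕1⊕1⊕0⊕0 = 1
Syndrome s8…s1 = 1011 → error at position 11.
Flip position 11: 001010111101100 → 001010111111100
Read data bits from positions 3,5,6,7,9,10,11,12,13,14,15: 11011111100

11011111100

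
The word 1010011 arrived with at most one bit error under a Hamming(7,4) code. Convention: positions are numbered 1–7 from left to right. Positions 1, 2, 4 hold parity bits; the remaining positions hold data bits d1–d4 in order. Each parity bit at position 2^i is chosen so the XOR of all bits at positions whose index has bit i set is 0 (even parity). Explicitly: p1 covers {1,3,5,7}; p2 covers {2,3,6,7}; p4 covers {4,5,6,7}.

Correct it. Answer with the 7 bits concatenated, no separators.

s1 (pos 1,3,5,7): 1⊕1⊕0⊕1 = 1
s2 (pos 2,3,6,7): 0⊕1⊕1⊕1 = 1
s4 (pos 4,5,6,7): 0⊕0⊕1⊕1 = 0
Syndrome s4…s1 = 011 → error at position 3.
Flip position 3: 1010011 → 1000011

1000011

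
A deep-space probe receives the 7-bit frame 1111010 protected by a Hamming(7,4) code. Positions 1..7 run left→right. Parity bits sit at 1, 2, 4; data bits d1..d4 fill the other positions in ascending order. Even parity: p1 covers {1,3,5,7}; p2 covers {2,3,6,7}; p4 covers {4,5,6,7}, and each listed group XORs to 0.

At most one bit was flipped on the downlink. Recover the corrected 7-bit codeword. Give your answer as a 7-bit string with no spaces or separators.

s1 (pos 1,3,5,7): 1⊕1⊕0⊕0 = 0
s2 (pos 2,3,6,7): 1⊕1⊕1⊕0 = 1
s4 (pos 4,5,6,7): 1⊕0⊕1⊕0 = 0
Syndrome s4…s1 = 010 → error at position 2.
Flip position 2: 1111010 → 1011010

1011010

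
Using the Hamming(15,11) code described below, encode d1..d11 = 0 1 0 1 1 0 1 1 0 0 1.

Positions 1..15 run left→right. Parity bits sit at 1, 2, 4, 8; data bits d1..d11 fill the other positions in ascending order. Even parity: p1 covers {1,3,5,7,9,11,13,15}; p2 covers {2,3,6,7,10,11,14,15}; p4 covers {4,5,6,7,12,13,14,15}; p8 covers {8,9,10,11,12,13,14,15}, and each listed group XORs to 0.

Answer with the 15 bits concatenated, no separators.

110010101011001

Place data at non-parity positions: p1 p2 0 p4 1 0 1 p8 1 0 1 1 0 0 1
p1 (pos 1,3,5,7,9,11,13,15): XOR of data positions = 0⊕1⊕1⊕1⊕1⊕0⊕1 = 1
p2 (pos 2,3,6,7,10,11,14,15): XOR of data positions = 0⊕0⊕1⊕0⊕1⊕0⊕1 = 1
p4 (pos 4,5,6,7,12,13,14,15): XOR of data positions = 1⊕0⊕1⊕1⊕0⊕0⊕1 = 0
p8 (pos 8,9,10,11,12,13,14,15): XOR of data positions = 1⊕0⊕1⊕1⊕0⊕0⊕1 = 0
Codeword: 110010101011001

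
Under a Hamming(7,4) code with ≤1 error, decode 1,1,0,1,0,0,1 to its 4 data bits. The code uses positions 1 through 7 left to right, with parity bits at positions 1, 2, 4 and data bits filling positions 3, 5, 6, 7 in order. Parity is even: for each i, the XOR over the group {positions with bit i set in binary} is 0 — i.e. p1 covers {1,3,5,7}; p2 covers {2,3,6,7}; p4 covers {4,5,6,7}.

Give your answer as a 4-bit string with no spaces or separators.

s1 (pos 1,3,5,7): 1⊕0⊕0⊕1 = 0
s2 (pos 2,3,6,7): 1⊕0⊕0⊕1 = 0
s4 (pos 4,5,6,7): 1⊕0⊕0⊕1 = 0
Syndrome s4…s1 = 000 → no error.
Read data bits from positions 3,5,6,7: 0001

0001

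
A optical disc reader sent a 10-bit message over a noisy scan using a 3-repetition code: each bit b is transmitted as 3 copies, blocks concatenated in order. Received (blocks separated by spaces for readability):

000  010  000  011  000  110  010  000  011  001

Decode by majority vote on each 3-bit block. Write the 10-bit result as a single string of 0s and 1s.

0001010010

Block 1 (000): 0 ones → 0
Block 2 (010): 1 one → 0
Block 3 (000): 0 ones → 0
Block 4 (011): 2 ones → 1
Block 5 (000): 0 ones → 0
Block 6 (110): 2 ones → 1
Block 7 (010): 1 one → 0
Block 8 (000): 0 ones → 0
Block 9 (011): 2 ones → 1
Block 10 (001): 1 one → 0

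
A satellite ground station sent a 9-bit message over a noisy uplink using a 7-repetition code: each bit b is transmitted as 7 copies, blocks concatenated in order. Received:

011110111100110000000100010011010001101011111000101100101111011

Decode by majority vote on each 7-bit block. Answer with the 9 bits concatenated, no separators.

110001101

Block 1 (0111101): 5 ones → 1
Block 2 (1110011): 5 ones → 1
Block 3 (0000000): 0 ones → 0
Block 4 (1000100): 2 ones → 0
Block 5 (1101000): 3 ones → 0
Block 6 (1101011): 5 ones → 1
Block 7 (1110001): 4 ones → 1
Block 8 (0110010): 3 ones → 0
Block 9 (1111011): 6 ones → 1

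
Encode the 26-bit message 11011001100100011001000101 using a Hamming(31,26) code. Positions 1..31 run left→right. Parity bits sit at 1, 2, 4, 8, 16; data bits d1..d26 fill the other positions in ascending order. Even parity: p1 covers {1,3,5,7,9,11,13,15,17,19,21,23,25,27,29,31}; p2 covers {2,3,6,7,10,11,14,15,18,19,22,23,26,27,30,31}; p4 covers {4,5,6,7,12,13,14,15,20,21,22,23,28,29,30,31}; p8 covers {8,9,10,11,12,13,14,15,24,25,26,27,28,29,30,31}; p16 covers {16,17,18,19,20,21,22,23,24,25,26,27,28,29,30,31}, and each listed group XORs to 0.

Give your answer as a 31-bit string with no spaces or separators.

0010101010011000100011001000101

Place data at non-parity positions: p1 p2 1 p4 1 0 1 p8 1 0 0 1 1 0 0 p16 1 0 0 0 1 1 0 0 1 0 0 0 1 0 1
p1 (pos 1,3,5,7,9,11,13,15,17,19,21,23,25,27,29,31): XOR of data positions = 1⊕1⊕1⊕1⊕0⊕1⊕0⊕1⊕0⊕1⊕0⊕1⊕0⊕1⊕1 = 0
p2 (pos 2,3,6,7,10,11,14,15,18,19,22,23,26,27,30,31): XOR of data positions = 1⊕0⊕1⊕0⊕0⊕0⊕0⊕0⊕0⊕1⊕0⊕0⊕0⊕0⊕1 = 0
p4 (pos 4,5,6,7,12,13,14,15,20,21,22,23,28,29,30,31): XOR of data positions = 1⊕0⊕1⊕1⊕1⊕0⊕0⊕0⊕1⊕1⊕0⊕0⊕1⊕0⊕1 = 0
p8 (pos 8,9,10,11,12,13,14,15,24,25,26,27,28,29,30,31): XOR of data positions = 1⊕0⊕0⊕1⊕1⊕0⊕0⊕0⊕1⊕0⊕0⊕0⊕1⊕0⊕1 = 0
p16 (pos 16,17,18,19,20,21,22,23,24,25,26,27,28,29,30,31): XOR of data positions = 1⊕0⊕0⊕0⊕1⊕1⊕0⊕0⊕1⊕0⊕0⊕0⊕1⊕0⊕1 = 0
Codeword: 0010101010011000100011001000101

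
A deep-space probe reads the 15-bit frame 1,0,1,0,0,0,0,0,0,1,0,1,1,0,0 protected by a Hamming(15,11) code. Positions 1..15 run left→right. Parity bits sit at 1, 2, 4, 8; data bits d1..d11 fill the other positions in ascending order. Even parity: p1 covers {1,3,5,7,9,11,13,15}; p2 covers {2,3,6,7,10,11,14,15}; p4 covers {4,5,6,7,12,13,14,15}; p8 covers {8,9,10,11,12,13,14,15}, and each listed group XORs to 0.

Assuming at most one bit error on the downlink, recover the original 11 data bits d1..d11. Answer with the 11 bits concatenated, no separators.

s1 (pos 1,3,5,7,9,11,13,15): 1⊕1⊕0⊕0⊕0⊕0⊕1⊕0 = 1
s2 (pos 2,3,6,7,10,11,14,15): 0⊕1⊕0⊕0⊕1⊕0⊕0⊕0 = 0
s4 (pos 4,5,6,7,12,13,14,15): 0⊕0⊕0⊕0⊕1⊕1⊕0⊕0 = 0
s8 (pos 8,9,10,11,12,13,14,15): 0⊕0⊕1⊕0⊕1⊕1⊕0⊕0 = 1
Syndrome s8…s1 = 1001 → error at position 9.
Flip position 9: 101000000101100 → 101000001101100
Read data bits from positions 3,5,6,7,9,10,11,12,13,14,15: 10001101100

10001101100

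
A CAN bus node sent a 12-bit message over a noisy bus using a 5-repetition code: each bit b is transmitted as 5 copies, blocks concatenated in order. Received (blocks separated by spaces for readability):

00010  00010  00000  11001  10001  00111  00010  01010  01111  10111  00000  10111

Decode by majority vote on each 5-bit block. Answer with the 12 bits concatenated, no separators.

Block 1 (00010): 1 one → 0
Block 2 (00010): 1 one → 0
Block 3 (00000): 0 ones → 0
Block 4 (11001): 3 ones → 1
Block 5 (10001): 2 ones → 0
Block 6 (00111): 3 ones → 1
Block 7 (00010): 1 one → 0
Block 8 (01010): 2 ones → 0
Block 9 (01111): 4 ones → 1
Block 10 (10111): 4 ones → 1
Block 11 (00000): 0 ones → 0
Block 12 (10111): 4 ones → 1

000101001101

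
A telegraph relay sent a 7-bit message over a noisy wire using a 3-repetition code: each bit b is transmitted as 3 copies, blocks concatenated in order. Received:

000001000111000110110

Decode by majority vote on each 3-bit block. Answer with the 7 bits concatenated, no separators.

0001011

Block 1 (000): 0 ones → 0
Block 2 (001): 1 one → 0
Block 3 (000): 0 ones → 0
Block 4 (111): 3 ones → 1
Block 5 (000): 0 ones → 0
Block 6 (110): 2 ones → 1
Block 7 (110): 2 ones → 1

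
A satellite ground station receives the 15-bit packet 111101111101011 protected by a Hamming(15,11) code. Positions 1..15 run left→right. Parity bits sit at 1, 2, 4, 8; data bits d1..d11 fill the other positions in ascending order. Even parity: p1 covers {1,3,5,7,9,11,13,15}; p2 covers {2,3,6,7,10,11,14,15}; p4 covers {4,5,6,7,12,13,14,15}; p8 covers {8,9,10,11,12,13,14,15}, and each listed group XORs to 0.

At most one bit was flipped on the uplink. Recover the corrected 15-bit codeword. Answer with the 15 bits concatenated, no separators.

110101111101011

s1 (pos 1,3,5,7,9,11,13,15): 1⊕1⊕0⊕1⊕1⊕0⊕0⊕1 = 1
s2 (pos 2,3,6,7,10,11,14,15): 1⊕1⊕1⊕1⊕1⊕0⊕1⊕1 = 1
s4 (pos 4,5,6,7,12,13,14,15): 1⊕0⊕1⊕1⊕1⊕0⊕1⊕1 = 0
s8 (pos 8,9,10,11,12,13,14,15): 1⊕1⊕1⊕0⊕1⊕0⊕1⊕1 = 0
Syndrome s8…s1 = 0011 → error at position 3.
Flip position 3: 111101111101011 → 110101111101011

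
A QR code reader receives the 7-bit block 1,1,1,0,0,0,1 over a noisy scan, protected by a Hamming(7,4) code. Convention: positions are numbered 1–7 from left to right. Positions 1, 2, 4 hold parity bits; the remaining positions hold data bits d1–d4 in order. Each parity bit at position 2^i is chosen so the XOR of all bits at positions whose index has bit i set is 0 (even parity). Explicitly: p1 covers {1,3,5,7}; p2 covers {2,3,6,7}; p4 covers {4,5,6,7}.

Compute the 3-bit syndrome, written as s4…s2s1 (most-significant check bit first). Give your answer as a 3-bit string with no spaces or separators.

111

s1 (pos 1,3,5,7): 1⊕1⊕0⊕1 = 1
s2 (pos 2,3,6,7): 1⊕1⊕0⊕1 = 1
s4 (pos 4,5,6,7): 0⊕0⊕0⊕1 = 1
Syndrome s4…s1 = 111 → error at position 7.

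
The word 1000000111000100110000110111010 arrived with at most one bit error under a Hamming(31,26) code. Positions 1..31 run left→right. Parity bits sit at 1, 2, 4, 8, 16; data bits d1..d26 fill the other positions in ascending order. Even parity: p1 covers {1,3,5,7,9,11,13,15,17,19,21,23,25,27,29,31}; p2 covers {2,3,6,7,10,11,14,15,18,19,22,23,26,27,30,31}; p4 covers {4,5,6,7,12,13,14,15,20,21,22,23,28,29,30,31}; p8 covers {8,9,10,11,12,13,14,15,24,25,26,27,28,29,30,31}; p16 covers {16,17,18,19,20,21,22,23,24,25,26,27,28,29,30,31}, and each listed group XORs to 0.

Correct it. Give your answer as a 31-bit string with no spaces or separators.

s1 (pos 1,3,5,7,9,11,13,15,17,19,21,23,25,27,29,31): 1⊕0⊕0⊕0⊕1⊕0⊕0⊕0⊕1⊕0⊕0⊕1⊕0⊕1⊕0⊕0 = 1
s2 (pos 2,3,6,7,10,11,14,15,18,19,22,23,26,27,30,31): 0⊕0⊕0⊕0⊕1⊕0⊕1⊕0⊕1⊕0⊕0⊕1⊕1⊕1⊕1⊕0 = 1
s4 (pos 4,5,6,7,12,13,14,15,20,21,22,23,28,29,30,31): 0⊕0⊕0⊕0⊕0⊕0⊕1⊕0⊕0⊕0⊕0⊕1⊕1⊕0⊕1⊕0 = 0
s8 (pos 8,9,10,11,12,13,14,15,24,25,26,27,28,29,30,31): 1⊕1⊕1⊕0⊕0⊕0⊕1⊕0⊕1⊕0⊕1⊕1⊕1⊕0⊕1⊕0 = 1
s16 (pos 16,17,18,19,20,21,22,23,24,25,26,27,28,29,30,31): 0⊕1⊕1⊕0⊕0⊕0⊕0⊕1⊕1⊕0⊕1⊕1⊕1⊕0⊕1⊕0 = 0
Syndrome s16…s1 = 01011 → error at position 11.
Flip position 11: 1000000111000100110000110111010 → 1000000111100100110000110111010

1000000111100100110000110111010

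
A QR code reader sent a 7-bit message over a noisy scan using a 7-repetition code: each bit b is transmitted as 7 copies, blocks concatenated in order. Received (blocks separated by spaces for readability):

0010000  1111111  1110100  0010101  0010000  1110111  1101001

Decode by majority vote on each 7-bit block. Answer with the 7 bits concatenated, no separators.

0110011

Block 1 (0010000): 1 one → 0
Block 2 (1111111): 7 ones → 1
Block 3 (1110100): 4 ones → 1
Block 4 (0010101): 3 ones → 0
Block 5 (0010000): 1 one → 0
Block 6 (1110111): 6 ones → 1
Block 7 (1101001): 4 ones → 1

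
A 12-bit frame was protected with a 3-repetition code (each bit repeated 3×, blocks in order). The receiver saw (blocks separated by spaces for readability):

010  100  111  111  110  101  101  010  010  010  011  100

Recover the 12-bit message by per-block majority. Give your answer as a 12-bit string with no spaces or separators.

001111100010

Block 1 (010): 1 one → 0
Block 2 (100): 1 one → 0
Block 3 (111): 3 ones → 1
Block 4 (111): 3 ones → 1
Block 5 (110): 2 ones → 1
Block 6 (101): 2 ones → 1
Block 7 (101): 2 ones → 1
Block 8 (010): 1 one → 0
Block 9 (010): 1 one → 0
Block 10 (010): 1 one → 0
Block 11 (011): 2 ones → 1
Block 12 (100): 1 one → 0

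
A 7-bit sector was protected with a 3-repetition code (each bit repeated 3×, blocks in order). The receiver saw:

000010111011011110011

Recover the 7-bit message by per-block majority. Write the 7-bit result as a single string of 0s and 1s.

Block 1 (000): 0 ones → 0
Block 2 (010): 1 one → 0
Block 3 (111): 3 ones → 1
Block 4 (011): 2 ones → 1
Block 5 (011): 2 ones → 1
Block 6 (110): 2 ones → 1
Block 7 (011): 2 ones → 1

0011111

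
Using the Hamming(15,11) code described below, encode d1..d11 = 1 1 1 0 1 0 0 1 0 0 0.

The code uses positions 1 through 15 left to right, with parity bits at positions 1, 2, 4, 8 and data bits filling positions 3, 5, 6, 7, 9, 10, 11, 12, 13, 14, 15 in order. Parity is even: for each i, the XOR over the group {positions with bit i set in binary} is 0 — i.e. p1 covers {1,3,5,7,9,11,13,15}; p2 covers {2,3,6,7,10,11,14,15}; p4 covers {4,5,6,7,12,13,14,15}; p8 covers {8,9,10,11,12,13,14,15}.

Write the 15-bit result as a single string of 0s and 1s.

Place data at non-parity positions: p1 p2 1 p4 1 1 0 p8 1 0 0 1 0 0 0
p1 (pos 1,3,5,7,9,11,13,15): XOR of data positions = 1⊕1⊕0⊕1⊕0⊕0⊕0 = 1
p2 (pos 2,3,6,7,10,11,14,15): XOR of data positions = 1⊕1⊕0⊕0⊕0⊕0⊕0 = 0
p4 (pos 4,5,6,7,12,13,14,15): XOR of data positions = 1⊕1⊕0⊕1⊕0⊕0⊕0 = 1
p8 (pos 8,9,10,11,12,13,14,15): XOR of data positions = 1⊕0⊕0⊕1⊕0⊕0⊕0 = 0
Codeword: 101111001001000

101111001001000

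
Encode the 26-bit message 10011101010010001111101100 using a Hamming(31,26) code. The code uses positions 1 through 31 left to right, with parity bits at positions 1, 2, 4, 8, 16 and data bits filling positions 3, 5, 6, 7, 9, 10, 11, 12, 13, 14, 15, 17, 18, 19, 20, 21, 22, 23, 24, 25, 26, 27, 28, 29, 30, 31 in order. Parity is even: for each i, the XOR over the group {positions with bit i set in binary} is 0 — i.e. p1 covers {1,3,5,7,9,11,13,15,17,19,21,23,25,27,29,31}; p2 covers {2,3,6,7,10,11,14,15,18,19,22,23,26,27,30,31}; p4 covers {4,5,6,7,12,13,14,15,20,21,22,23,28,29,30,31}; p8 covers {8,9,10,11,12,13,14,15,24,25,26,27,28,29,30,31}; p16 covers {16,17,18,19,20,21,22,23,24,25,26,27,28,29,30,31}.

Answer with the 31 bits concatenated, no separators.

0011001111010100010001111101100

Place data at non-parity positions: p1 p2 1 p4 0 0 1 p8 1 1 0 1 0 1 0 p16 0 1 0 0 0 1 1 1 1 1 0 1 1 0 0
p1 (pos 1,3,5,7,9,11,13,15,17,19,21,23,25,27,29,31): XOR of data positions = 1⊕0⊕1⊕1⊕0⊕0⊕0⊕0⊕0⊕0⊕1⊕1⊕0⊕1⊕0 = 0
p2 (pos 2,3,6,7,10,11,14,15,18,19,22,23,26,27,30,31): XOR of data positions = 1⊕0⊕1⊕1⊕0⊕1⊕0⊕1⊕0⊕1⊕1⊕1⊕0⊕0⊕0 = 0
p4 (pos 4,5,6,7,12,13,14,15,20,21,22,23,28,29,30,31): XOR of data positions = 0⊕0⊕1⊕1⊕0⊕1⊕0⊕0⊕0⊕1⊕1⊕1⊕1⊕0⊕0 = 1
p8 (pos 8,9,10,11,12,13,14,15,24,25,26,27,28,29,30,31): XOR of data positions = 1⊕1⊕0⊕1⊕0⊕1⊕0⊕1⊕1⊕1⊕0⊕1⊕1⊕0⊕0 = 1
p16 (pos 16,17,18,19,20,21,22,23,24,25,26,27,28,29,30,31): XOR of data positions = 0⊕1⊕0⊕0⊕0⊕1⊕1⊕1⊕1⊕1⊕0⊕1⊕1⊕0⊕0 = 0
Codeword: 0011001111010100010001111101100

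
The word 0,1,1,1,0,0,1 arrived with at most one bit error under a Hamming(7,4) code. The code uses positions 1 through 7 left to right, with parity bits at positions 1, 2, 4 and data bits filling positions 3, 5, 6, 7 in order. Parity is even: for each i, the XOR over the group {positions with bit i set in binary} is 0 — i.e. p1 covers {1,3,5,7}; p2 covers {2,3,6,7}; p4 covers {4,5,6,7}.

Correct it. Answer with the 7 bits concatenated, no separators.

s1 (pos 1,3,5,7): 0⊕1⊕0⊕1 = 0
s2 (pos 2,3,6,7): 1⊕1⊕0⊕1 = 1
s4 (pos 4,5,6,7): 1⊕0⊕0⊕1 = 0
Syndrome s4…s1 = 010 → error at position 2.
Flip position 2: 0111001 → 0011001

0011001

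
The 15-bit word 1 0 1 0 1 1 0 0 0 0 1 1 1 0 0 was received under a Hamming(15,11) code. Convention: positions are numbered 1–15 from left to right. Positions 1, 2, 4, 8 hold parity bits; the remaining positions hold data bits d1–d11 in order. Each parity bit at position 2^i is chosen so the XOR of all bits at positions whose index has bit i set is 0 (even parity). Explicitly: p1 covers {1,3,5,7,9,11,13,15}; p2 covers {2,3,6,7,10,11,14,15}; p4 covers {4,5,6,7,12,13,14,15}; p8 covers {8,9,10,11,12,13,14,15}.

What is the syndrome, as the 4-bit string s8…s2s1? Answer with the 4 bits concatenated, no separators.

1011

s1 (pos 1,3,5,7,9,11,13,15): 1⊕1⊕1⊕0⊕0⊕1⊕1⊕0 = 1
s2 (pos 2,3,6,7,10,11,14,15): 0⊕1⊕1⊕0⊕0⊕1⊕0⊕0 = 1
s4 (pos 4,5,6,7,12,13,14,15): 0⊕1⊕1⊕0⊕1⊕1⊕0⊕0 = 0
s8 (pos 8,9,10,11,12,13,14,15): 0⊕0⊕0⊕1⊕1⊕1⊕0⊕0 = 1
Syndrome s8…s1 = 1011 → error at position 11.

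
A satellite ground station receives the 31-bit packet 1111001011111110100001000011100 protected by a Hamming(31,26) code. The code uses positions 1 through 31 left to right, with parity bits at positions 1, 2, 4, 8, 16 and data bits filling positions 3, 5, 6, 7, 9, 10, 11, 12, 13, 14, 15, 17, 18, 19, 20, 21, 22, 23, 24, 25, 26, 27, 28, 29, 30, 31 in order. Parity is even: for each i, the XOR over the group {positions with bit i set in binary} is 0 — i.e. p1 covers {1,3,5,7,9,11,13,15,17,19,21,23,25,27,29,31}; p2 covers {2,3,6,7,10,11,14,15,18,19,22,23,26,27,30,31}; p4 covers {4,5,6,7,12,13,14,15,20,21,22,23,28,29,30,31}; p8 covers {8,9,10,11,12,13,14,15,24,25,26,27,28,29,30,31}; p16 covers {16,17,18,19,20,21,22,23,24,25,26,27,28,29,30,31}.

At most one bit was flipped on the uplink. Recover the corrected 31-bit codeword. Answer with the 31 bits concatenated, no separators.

1111001011111110100000000011100

s1 (pos 1,3,5,7,9,11,13,15,17,19,21,23,25,27,29,31): 1⊕1⊕0⊕1⊕1⊕1⊕1⊕1⊕1⊕0⊕0⊕0⊕0⊕1⊕1⊕0 = 0
s2 (pos 2,3,6,7,10,11,14,15,18,19,22,23,26,27,30,31): 1⊕1⊕0⊕1⊕1⊕1⊕1⊕1⊕0⊕0⊕1⊕0⊕0⊕1⊕0⊕0 = 1
s4 (pos 4,5,6,7,12,13,14,15,20,21,22,23,28,29,30,31): 1⊕0⊕0⊕1⊕1⊕1⊕1⊕1⊕0⊕0⊕1⊕0⊕1⊕1⊕0⊕0 = 1
s8 (pos 8,9,10,11,12,13,14,15,24,25,26,27,28,29,30,31): 0⊕1⊕1⊕1⊕1⊕1⊕1⊕1⊕0⊕0⊕0⊕1⊕1⊕1⊕0⊕0 = 0
s16 (pos 16,17,18,19,20,21,22,23,24,25,26,27,28,29,30,31): 0⊕1⊕0⊕0⊕0⊕0⊕1⊕0⊕0⊕0⊕0⊕1⊕1⊕1⊕0⊕0 = 1
Syndrome s16…s1 = 10110 → error at position 22.
Flip position 22: 1111001011111110100001000011100 → 1111001011111110100000000011100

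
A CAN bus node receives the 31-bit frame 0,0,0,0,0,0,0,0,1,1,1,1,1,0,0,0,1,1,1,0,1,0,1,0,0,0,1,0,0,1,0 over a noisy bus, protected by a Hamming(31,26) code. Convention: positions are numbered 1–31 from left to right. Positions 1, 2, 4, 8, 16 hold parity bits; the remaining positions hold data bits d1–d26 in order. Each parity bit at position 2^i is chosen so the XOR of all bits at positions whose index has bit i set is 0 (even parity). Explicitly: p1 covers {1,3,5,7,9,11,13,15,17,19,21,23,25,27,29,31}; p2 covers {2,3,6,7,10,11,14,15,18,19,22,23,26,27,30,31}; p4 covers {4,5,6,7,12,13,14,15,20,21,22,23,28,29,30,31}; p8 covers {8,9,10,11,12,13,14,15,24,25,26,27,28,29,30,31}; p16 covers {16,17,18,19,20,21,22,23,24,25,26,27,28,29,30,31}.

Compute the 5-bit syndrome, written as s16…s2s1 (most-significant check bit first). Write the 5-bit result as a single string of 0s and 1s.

s1 (pos 1,3,5,7,9,11,13,15,17,19,21,23,25,27,29,31): 0⊕0⊕0⊕0⊕1⊕1⊕1⊕0⊕1⊕1⊕1⊕1⊕0⊕1⊕0⊕0 = 0
s2 (pos 2,3,6,7,10,11,14,15,18,19,22,23,26,27,30,31): 0⊕0⊕0⊕0⊕1⊕1⊕0⊕0⊕1⊕1⊕0⊕1⊕0⊕1⊕1⊕0 = 1
s4 (pos 4,5,6,7,12,13,14,15,20,21,22,23,28,29,30,31): 0⊕0⊕0⊕0⊕1⊕1⊕0⊕0⊕0⊕1⊕0⊕1⊕0⊕0⊕1⊕0 = 1
s8 (pos 8,9,10,11,12,13,14,15,24,25,26,27,28,29,30,31): 0⊕1⊕1⊕1⊕1⊕1⊕0⊕0⊕0⊕0⊕0⊕1⊕0⊕0⊕1⊕0 = 1
s16 (pos 16,17,18,19,20,21,22,23,24,25,26,27,28,29,30,31): 0⊕1⊕1⊕1⊕0⊕1⊕0⊕1⊕0⊕0⊕0⊕1⊕0⊕0⊕1⊕0 = 1
Syndrome s16…s1 = 11110 → error at position 30.

11110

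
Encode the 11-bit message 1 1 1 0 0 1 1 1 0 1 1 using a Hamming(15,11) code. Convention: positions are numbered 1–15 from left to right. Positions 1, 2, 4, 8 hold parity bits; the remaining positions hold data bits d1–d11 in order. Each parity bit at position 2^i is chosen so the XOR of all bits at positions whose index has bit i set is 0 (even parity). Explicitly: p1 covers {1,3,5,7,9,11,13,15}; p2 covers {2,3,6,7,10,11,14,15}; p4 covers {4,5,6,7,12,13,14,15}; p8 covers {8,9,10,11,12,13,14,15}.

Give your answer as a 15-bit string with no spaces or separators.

Place data at non-parity positions: p1 p2 1 p4 1 1 0 p8 0 1 1 1 0 1 1
p1 (pos 1,3,5,7,9,11,13,15): XOR of data positions = 1⊕1⊕0⊕0⊕1⊕0⊕1 = 0
p2 (pos 2,3,6,7,10,11,14,15): XOR of data positions = 1⊕1⊕0⊕1⊕1⊕1⊕1 = 0
p4 (pos 4,5,6,7,12,13,14,15): XOR of data positions = 1⊕1⊕0⊕1⊕0⊕1⊕1 = 1
p8 (pos 8,9,10,11,12,13,14,15): XOR of data positions = 0⊕1⊕1⊕1⊕0⊕1⊕1 = 1
Codeword: 001111010111011

001111010111011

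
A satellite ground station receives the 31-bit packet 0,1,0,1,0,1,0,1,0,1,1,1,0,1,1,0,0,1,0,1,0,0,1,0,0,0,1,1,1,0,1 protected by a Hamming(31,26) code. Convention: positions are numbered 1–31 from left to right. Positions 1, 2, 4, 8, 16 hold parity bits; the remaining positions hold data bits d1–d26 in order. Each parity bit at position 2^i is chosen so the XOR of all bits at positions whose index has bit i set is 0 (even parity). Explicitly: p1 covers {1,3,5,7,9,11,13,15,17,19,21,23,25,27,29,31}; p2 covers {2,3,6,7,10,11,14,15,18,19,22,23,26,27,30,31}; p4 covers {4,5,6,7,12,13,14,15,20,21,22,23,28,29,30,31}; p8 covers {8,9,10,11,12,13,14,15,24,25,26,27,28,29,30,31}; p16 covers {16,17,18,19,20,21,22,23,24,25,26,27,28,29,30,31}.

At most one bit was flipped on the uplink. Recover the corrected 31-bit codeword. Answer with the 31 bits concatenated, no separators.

0101010101110111010100100011101

s1 (pos 1,3,5,7,9,11,13,15,17,19,21,23,25,27,29,31): 0⊕0⊕0⊕0⊕0⊕1⊕0⊕1⊕0⊕0⊕0⊕1⊕0⊕1⊕1⊕1 = 0
s2 (pos 2,3,6,7,10,11,14,15,18,19,22,23,26,27,30,31): 1⊕0⊕1⊕0⊕1⊕1⊕1⊕1⊕1⊕0⊕0⊕1⊕0⊕1⊕0⊕1 = 0
s4 (pos 4,5,6,7,12,13,14,15,20,21,22,23,28,29,30,31): 1⊕0⊕1⊕0⊕1⊕0⊕1⊕1⊕1⊕0⊕0⊕1⊕1⊕1⊕0⊕1 = 0
s8 (pos 8,9,10,11,12,13,14,15,24,25,26,27,28,29,30,31): 1⊕0⊕1⊕1⊕1⊕0⊕1⊕1⊕0⊕0⊕0⊕1⊕1⊕1⊕0⊕1 = 0
s16 (pos 16,17,18,19,20,21,22,23,24,25,26,27,28,29,30,31): 0⊕0⊕1⊕0⊕1⊕0⊕0⊕1⊕0⊕0⊕0⊕1⊕1⊕1⊕0⊕1 = 1
Syndrome s16…s1 = 10000 → error at position 16.
Flip position 16: 0101010101110110010100100011101 → 0101010101110111010100100011101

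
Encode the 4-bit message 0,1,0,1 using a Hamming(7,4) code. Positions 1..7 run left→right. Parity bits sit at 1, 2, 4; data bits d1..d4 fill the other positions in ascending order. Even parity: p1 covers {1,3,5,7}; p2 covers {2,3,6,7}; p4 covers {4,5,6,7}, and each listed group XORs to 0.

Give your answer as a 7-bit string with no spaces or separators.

Place data at non-parity positions: p1 p2 0 p4 1 0 1
p1 (pos 1,3,5,7): XOR of data positions = 0⊕1⊕1 = 0
p2 (pos 2,3,6,7): XOR of data positions = 0⊕0⊕1 = 1
p4 (pos 4,5,6,7): XOR of data positions = 1⊕0⊕1 = 0
Codeword: 0100101

0100101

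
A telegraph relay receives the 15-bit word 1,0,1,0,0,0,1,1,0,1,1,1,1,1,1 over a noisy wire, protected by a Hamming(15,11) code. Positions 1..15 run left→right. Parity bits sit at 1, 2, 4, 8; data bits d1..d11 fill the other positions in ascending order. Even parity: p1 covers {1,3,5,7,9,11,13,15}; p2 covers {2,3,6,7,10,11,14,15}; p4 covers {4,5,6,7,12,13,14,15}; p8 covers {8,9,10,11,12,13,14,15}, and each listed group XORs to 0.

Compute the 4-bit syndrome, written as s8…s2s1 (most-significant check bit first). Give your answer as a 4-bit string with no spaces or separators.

s1 (pos 1,3,5,7,9,11,13,15): 1⊕1⊕0⊕1⊕0⊕1⊕1⊕1 = 0
s2 (pos 2,3,6,7,10,11,14,15): 0⊕1⊕0⊕1⊕1⊕1⊕1⊕1 = 0
s4 (pos 4,5,6,7,12,13,14,15): 0⊕0⊕0⊕1⊕1⊕1⊕1⊕1 = 1
s8 (pos 8,9,10,11,12,13,14,15): 1⊕0⊕1⊕1⊕1⊕1⊕1⊕1 = 1
Syndrome s8…s1 = 1100 → error at position 12.

1100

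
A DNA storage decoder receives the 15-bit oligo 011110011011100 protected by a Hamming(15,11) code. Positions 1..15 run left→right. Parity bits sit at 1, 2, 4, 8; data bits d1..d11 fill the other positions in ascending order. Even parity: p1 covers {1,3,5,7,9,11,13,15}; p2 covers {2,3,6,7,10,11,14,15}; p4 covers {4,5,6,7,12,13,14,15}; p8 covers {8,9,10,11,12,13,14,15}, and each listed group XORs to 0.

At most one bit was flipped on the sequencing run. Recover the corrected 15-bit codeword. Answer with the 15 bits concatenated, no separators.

011110011001100

s1 (pos 1,3,5,7,9,11,13,15): 0⊕1⊕1⊕0⊕1⊕1⊕1⊕0 = 1
s2 (pos 2,3,6,7,10,11,14,15): 1⊕1⊕0⊕0⊕0⊕1⊕0⊕0 = 1
s4 (pos 4,5,6,7,12,13,14,15): 1⊕1⊕0⊕0⊕1⊕1⊕0⊕0 = 0
s8 (pos 8,9,10,11,12,13,14,15): 1⊕1⊕0⊕1⊕1⊕1⊕0⊕0 = 1
Syndrome s8…s1 = 1011 → error at position 11.
Flip position 11: 011110011011100 → 011110011001100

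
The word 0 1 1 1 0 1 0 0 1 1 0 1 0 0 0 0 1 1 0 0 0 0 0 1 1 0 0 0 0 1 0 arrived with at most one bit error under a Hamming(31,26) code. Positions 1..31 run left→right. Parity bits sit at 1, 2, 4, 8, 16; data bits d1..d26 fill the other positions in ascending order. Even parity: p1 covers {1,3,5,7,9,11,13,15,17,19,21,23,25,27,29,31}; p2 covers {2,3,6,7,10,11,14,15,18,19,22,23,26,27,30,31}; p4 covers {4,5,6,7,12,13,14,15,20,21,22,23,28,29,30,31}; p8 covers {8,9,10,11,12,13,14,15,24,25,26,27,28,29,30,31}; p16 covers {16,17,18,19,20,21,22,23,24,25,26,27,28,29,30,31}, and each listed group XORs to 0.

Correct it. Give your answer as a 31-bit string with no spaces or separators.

0111010011010001110000011000010

s1 (pos 1,3,5,7,9,11,13,15,17,19,21,23,25,27,29,31): 0⊕1⊕0⊕0⊕1⊕0⊕0⊕0⊕1⊕0⊕0⊕0⊕1⊕0⊕0⊕0 = 0
s2 (pos 2,3,6,7,10,11,14,15,18,19,22,23,26,27,30,31): 1⊕1⊕1⊕0⊕1⊕0⊕0⊕0⊕1⊕0⊕0⊕0⊕0⊕0⊕1⊕0 = 0
s4 (pos 4,5,6,7,12,13,14,15,20,21,22,23,28,29,30,31): 1⊕0⊕1⊕0⊕1⊕0⊕0⊕0⊕0⊕0⊕0⊕0⊕0⊕0⊕1⊕0 = 0
s8 (pos 8,9,10,11,12,13,14,15,24,25,26,27,28,29,30,31): 0⊕1⊕1⊕0⊕1⊕0⊕0⊕0⊕1⊕1⊕0⊕0⊕0⊕0⊕1⊕0 = 0
s16 (pos 16,17,18,19,20,21,22,23,24,25,26,27,28,29,30,31): 0⊕1⊕1⊕0⊕0⊕0⊕0⊕0⊕1⊕1⊕0⊕0⊕0⊕0⊕1⊕0 = 1
Syndrome s16…s1 = 10000 → error at position 16.
Flip position 16: 0111010011010000110000011000010 → 0111010011010001110000011000010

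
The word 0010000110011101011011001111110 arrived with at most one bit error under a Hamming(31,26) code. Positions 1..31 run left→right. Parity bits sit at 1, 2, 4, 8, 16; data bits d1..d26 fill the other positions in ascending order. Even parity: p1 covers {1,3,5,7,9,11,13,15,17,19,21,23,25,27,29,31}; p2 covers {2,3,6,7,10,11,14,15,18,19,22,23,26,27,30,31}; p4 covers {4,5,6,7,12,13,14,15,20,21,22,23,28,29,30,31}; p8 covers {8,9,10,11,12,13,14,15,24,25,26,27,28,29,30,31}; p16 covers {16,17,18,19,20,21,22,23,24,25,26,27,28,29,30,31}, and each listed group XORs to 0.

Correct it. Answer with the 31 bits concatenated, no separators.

0010000110011101011011011111110

s1 (pos 1,3,5,7,9,11,13,15,17,19,21,23,25,27,29,31): 0⊕1⊕0⊕0⊕1⊕0⊕1⊕0⊕0⊕1⊕1⊕0⊕1⊕1⊕1⊕0 = 0
s2 (pos 2,3,6,7,10,11,14,15,18,19,22,23,26,27,30,31): 0⊕1⊕0⊕0⊕0⊕0⊕1⊕0⊕1⊕1⊕1⊕0⊕1⊕1⊕1⊕0 = 0
s4 (pos 4,5,6,7,12,13,14,15,20,21,22,23,28,29,30,31): 0⊕0⊕0⊕0⊕1⊕1⊕1⊕0⊕0⊕1⊕1⊕0⊕1⊕1⊕1⊕0 = 0
s8 (pos 8,9,10,11,12,13,14,15,24,25,26,27,28,29,30,31): 1⊕1⊕0⊕0⊕1⊕1⊕1⊕0⊕0⊕1⊕1⊕1⊕1⊕1⊕1⊕0 = 1
s16 (pos 16,17,18,19,20,21,22,23,24,25,26,27,28,29,30,31): 1⊕0⊕1⊕1⊕0⊕1⊕1⊕0⊕0⊕1⊕1⊕1⊕1⊕1⊕1⊕0 = 1
Syndrome s16…s1 = 11000 → error at position 24.
Flip position 24: 0010000110011101011011001111110 → 0010000110011101011011011111110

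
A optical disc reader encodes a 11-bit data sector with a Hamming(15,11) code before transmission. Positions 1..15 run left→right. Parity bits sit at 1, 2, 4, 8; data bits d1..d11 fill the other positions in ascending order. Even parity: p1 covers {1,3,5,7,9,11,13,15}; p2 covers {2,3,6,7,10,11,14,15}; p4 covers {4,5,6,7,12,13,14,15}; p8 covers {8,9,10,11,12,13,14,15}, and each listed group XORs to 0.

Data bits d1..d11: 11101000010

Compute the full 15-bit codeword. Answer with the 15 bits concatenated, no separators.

Place data at non-parity positions: p1 p2 1 p4 1 1 0 p8 1 0 0 0 0 1 0
p1 (pos 1,3,5,7,9,11,13,15): XOR of data positions = 1⊕1⊕0⊕1⊕0⊕0⊕0 = 1
p2 (pos 2,3,6,7,10,11,14,15): XOR of data positions = 1⊕1⊕0⊕0⊕0⊕1⊕0 = 1
p4 (pos 4,5,6,7,12,13,14,15): XOR of data positions = 1⊕1⊕0⊕0⊕0⊕1⊕0 = 1
p8 (pos 8,9,10,11,12,13,14,15): XOR of data positions = 1⊕0⊕0⊕0⊕0⊕1⊕0 = 0
Codeword: 111111001000010

111111001000010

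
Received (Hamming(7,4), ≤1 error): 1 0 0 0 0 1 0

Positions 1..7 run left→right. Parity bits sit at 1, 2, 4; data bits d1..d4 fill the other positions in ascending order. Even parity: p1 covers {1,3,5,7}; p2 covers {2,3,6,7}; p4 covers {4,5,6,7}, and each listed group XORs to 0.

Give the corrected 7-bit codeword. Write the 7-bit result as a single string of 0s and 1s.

1000011

s1 (pos 1,3,5,7): 1⊕0⊕0⊕0 = 1
s2 (pos 2,3,6,7): 0⊕0⊕1⊕0 = 1
s4 (pos 4,5,6,7): 0⊕0⊕1⊕0 = 1
Syndrome s4…s1 = 111 → error at position 7.
Flip position 7: 1000010 → 1000011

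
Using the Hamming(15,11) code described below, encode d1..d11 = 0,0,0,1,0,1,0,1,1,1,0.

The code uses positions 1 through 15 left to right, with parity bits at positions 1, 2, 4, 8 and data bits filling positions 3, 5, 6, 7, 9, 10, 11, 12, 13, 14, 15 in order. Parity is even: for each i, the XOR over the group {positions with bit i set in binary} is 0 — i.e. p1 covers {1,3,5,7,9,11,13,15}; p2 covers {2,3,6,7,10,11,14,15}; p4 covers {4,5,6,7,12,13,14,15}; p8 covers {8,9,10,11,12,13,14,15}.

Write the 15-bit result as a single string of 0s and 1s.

Place data at non-parity positions: p1 p2 0 p4 0 0 1 p8 0 1 0 1 1 1 0
p1 (pos 1,3,5,7,9,11,13,15): XOR of data positions = 0⊕0⊕1⊕0⊕0⊕1⊕0 = 0
p2 (pos 2,3,6,7,10,11,14,15): XOR of data positions = 0⊕0⊕1⊕1⊕0⊕1⊕0 = 1
p4 (pos 4,5,6,7,12,13,14,15): XOR of data positions = 0⊕0⊕1⊕1⊕1⊕1⊕0 = 0
p8 (pos 8,9,10,11,12,13,14,15): XOR of data positions = 0⊕1⊕0⊕1⊕1⊕1⊕0 = 0
Codeword: 010000100101110

010000100101110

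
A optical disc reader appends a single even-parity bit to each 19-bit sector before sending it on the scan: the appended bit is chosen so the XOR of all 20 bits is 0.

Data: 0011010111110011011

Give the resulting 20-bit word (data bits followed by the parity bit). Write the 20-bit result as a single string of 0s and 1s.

00110101111100110110

XOR of the 19 data bits: 0⊕0⊕1⊕1⊕0⊕1⊕0⊕1⊕1⊕1⊕1⊕1⊕0⊕0⊕1⊕1⊕0⊕1⊕1 = 0
Parity bit = 0 (so all 20 bits XOR to 0).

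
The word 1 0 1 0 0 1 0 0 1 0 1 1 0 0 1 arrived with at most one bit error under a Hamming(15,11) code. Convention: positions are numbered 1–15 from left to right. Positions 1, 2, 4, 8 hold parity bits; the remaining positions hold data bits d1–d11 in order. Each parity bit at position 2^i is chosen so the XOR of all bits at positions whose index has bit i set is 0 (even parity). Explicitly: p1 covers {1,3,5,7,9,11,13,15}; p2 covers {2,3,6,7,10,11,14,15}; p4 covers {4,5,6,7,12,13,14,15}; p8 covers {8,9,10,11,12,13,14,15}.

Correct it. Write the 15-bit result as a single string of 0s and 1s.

s1 (pos 1,3,5,7,9,11,13,15): 1⊕1⊕0⊕0⊕1⊕1⊕0⊕1 = 1
s2 (pos 2,3,6,7,10,11,14,15): 0⊕1⊕1⊕0⊕0⊕1⊕0⊕1 = 0
s4 (pos 4,5,6,7,12,13,14,15): 0⊕0⊕1⊕0⊕1⊕0⊕0⊕1 = 1
s8 (pos 8,9,10,11,12,13,14,15): 0⊕1⊕0⊕1⊕1⊕0⊕0⊕1 = 0
Syndrome s8…s1 = 0101 → error at position 5.
Flip position 5: 101001001011001 → 101011001011001

101011001011001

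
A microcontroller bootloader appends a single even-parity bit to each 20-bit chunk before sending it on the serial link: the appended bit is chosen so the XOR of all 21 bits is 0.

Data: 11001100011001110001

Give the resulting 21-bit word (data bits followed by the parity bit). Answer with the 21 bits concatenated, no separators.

110011000110011100010

XOR of the 20 data bits: 1⊕1⊕0⊕0⊕1⊕1⊕0⊕0⊕0⊕1⊕1⊕0⊕0⊕1⊕1⊕1⊕0⊕0⊕0⊕1 = 0
Parity bit = 0 (so all 21 bits XOR to 0).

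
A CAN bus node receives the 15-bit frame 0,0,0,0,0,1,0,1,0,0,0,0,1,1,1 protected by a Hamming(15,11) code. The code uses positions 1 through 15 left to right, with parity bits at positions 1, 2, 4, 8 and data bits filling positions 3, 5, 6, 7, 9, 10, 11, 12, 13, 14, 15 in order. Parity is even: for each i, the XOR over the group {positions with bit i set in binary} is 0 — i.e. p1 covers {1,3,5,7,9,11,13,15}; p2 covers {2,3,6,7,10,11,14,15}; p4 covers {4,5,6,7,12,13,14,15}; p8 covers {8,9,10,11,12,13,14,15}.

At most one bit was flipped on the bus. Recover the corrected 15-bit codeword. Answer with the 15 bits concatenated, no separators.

010001010000111

s1 (pos 1,3,5,7,9,11,13,15): 0⊕0⊕0⊕0⊕0⊕0⊕1⊕1 = 0
s2 (pos 2,3,6,7,10,11,14,15): 0⊕0⊕1⊕0⊕0⊕0⊕1⊕1 = 1
s4 (pos 4,5,6,7,12,13,14,15): 0⊕0⊕1⊕0⊕0⊕1⊕1⊕1 = 0
s8 (pos 8,9,10,11,12,13,14,15): 1⊕0⊕0⊕0⊕0⊕1⊕1⊕1 = 0
Syndrome s8…s1 = 0010 → error at position 2.
Flip position 2: 000001010000111 → 010001010000111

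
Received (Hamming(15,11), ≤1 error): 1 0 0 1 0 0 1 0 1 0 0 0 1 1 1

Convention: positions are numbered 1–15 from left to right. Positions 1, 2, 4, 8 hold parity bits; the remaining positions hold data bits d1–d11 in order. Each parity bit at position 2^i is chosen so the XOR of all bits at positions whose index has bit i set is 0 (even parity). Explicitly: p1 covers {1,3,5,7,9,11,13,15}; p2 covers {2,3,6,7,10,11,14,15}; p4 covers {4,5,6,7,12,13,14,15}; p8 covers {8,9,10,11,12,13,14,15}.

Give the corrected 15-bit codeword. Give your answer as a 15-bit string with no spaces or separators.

100100001000111

s1 (pos 1,3,5,7,9,11,13,15): 1⊕0⊕0⊕1⊕1⊕0⊕1⊕1 = 1
s2 (pos 2,3,6,7,10,11,14,15): 0⊕0⊕0⊕1⊕0⊕0⊕1⊕1 = 1
s4 (pos 4,5,6,7,12,13,14,15): 1⊕0⊕0⊕1⊕0⊕1⊕1⊕1 = 1
s8 (pos 8,9,10,11,12,13,14,15): 0⊕1⊕0⊕0⊕0⊕1⊕1⊕1 = 0
Syndrome s8…s1 = 0111 → error at position 7.
Flip position 7: 100100101000111 → 100100001000111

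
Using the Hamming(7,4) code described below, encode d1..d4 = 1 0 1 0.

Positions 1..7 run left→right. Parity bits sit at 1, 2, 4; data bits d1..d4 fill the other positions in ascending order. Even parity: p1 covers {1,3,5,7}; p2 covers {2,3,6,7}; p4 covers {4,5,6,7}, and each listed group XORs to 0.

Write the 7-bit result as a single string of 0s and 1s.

1011010

Place data at non-parity positions: p1 p2 1 p4 0 1 0
p1 (pos 1,3,5,7): XOR of data positions = 1⊕0⊕0 = 1
p2 (pos 2,3,6,7): XOR of data positions = 1⊕1⊕0 = 0
p4 (pos 4,5,6,7): XOR of data positions = 0⊕1⊕0 = 1
Codeword: 1011010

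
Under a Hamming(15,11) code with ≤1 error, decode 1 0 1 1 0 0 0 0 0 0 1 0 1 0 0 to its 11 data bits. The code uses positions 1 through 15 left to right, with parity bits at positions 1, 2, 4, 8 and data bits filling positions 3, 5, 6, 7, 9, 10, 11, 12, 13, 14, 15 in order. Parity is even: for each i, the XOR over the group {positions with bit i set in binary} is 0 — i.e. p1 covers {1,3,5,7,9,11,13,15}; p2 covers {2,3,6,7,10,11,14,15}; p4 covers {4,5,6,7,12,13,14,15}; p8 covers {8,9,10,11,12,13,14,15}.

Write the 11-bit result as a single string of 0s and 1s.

10000010100

s1 (pos 1,3,5,7,9,11,13,15): 1⊕1⊕0⊕0⊕0⊕1⊕1⊕0 = 0
s2 (pos 2,3,6,7,10,11,14,15): 0⊕1⊕0⊕0⊕0⊕1⊕0⊕0 = 0
s4 (pos 4,5,6,7,12,13,14,15): 1⊕0⊕0⊕0⊕0⊕1⊕0⊕0 = 0
s8 (pos 8,9,10,11,12,13,14,15): 0⊕0⊕0⊕1⊕0⊕1⊕0⊕0 = 0
Syndrome s8…s1 = 0000 → no error.
Read data bits from positions 3,5,6,7,9,10,11,12,13,14,15: 10000010100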